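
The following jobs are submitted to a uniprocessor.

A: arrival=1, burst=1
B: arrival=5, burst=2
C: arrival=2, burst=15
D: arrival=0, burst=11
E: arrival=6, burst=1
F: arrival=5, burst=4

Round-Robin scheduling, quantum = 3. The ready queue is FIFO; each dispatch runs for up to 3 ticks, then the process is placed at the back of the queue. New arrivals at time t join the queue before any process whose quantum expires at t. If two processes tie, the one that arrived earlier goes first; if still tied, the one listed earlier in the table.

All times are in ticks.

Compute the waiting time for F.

14

Schedule: | D 0-3 | A 3-4 | C 4-7 | D 7-10 | B 10-12 | F 12-15 | E 15-16 | C 16-19 | D 19-22 | F 22-23 | C 23-26 | D 26-28 | C 28-34 |
Completion: A=4  B=12  C=34  D=28  E=16  F=23
Waiting(F) = turnaround − burst = 18 − 4 = 14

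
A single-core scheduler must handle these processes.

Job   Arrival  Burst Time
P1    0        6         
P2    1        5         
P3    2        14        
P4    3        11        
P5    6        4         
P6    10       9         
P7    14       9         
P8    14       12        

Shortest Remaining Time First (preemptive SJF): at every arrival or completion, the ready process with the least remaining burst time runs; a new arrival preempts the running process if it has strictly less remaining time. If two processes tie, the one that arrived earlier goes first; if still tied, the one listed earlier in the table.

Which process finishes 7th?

Timeline: | P1 0-6 | P5 6-10 | P2 10-15 | P6 15-24 | P7 24-33 | P4 33-44 | P8 44-56 | P3 56-70 |
Completion: P1=6  P2=15  P3=70  P4=44  P5=10  P6=24  P7=33  P8=56
Turnaround (C−A): P1=6  P2=14  P3=68  P4=41  P5=4  P6=14  P7=19  P8=42
Finish order: P1 → P5 → P2 → P6 → P7 → P4 → P8 → P3

P8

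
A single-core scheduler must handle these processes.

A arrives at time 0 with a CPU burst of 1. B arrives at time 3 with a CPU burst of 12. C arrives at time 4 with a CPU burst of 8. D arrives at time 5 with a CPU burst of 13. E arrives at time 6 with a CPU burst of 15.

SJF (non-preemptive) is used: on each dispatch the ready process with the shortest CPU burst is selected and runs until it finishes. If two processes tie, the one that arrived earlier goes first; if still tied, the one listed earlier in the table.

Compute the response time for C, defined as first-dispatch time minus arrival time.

Gantt: | A 0-1 | idle 1-3 | B 3-15 | C 15-23 | D 23-36 | E 36-51 |
Completion: A=1  B=15  C=23  D=36  E=51
Turnaround (C−A): A=1  B=12  C=19  D=31  E=45
Response(C) = first start − arrival = 15 − 4 = 11

11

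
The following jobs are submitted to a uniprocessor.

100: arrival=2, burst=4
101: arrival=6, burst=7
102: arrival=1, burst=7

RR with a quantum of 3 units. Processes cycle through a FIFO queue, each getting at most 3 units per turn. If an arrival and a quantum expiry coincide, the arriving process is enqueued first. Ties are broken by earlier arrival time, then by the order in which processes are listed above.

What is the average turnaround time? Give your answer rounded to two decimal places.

Timeline: | idle 0-1 | 102 1-4 | 100 4-7 | 102 7-10 | 101 10-13 | 100 13-14 | 102 14-15 | 101 15-19 |
Completion: 100=14  101=19  102=15
Turnaround (C−A): 100=12  101=13  102=14
Turnaround times: 100=12, 101=13, 102=14
Average turnaround = (12+13+14) / 3 = 39/3 = 13.00

13.00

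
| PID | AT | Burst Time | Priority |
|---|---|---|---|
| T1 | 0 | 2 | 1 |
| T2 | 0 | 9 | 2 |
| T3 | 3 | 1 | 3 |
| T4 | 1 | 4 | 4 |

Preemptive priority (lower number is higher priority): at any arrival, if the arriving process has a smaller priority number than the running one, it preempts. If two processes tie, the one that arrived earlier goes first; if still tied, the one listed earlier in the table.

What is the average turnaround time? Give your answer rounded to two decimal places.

9.25

Schedule: | T1 0-2 | T2 2-11 | T3 11-12 | T4 12-16 |
Completion: T1=2  T2=11  T3=12  T4=16
Turnaround times: T1=2, T2=11, T3=9, T4=15
Average turnaround = (2+11+9+15) / 4 = 37/4 = 9.25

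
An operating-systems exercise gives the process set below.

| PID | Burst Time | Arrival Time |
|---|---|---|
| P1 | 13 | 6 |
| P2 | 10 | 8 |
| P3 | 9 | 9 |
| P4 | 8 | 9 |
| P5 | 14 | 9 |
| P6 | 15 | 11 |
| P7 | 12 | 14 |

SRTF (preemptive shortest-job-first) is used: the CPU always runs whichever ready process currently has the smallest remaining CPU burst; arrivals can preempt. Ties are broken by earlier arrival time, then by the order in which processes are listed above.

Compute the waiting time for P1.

27

Schedule: | idle 0-6 | P1 6-8 | P2 8-9 | P4 9-17 | P2 17-26 | P3 26-35 | P1 35-46 | P7 46-58 | P5 58-72 | P6 72-87 |
Completion: P1=46  P2=26  P3=35  P4=17  P5=72  P6=87  P7=58
Turnaround (C−A): P1=40  P2=18  P3=26  P4=8  P5=63  P6=76  P7=44
Waiting(P1) = turnaround − burst = 40 − 13 = 27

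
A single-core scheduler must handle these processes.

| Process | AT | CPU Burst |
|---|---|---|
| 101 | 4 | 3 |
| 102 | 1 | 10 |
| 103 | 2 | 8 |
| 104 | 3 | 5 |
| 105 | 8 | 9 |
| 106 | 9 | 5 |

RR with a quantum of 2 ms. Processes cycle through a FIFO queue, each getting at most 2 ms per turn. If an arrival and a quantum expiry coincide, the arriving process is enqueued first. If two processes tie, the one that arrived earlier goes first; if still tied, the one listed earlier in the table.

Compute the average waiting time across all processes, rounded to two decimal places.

21.33

Schedule: | idle 0-1 | 102 1-3 | 103 3-5 | 104 5-7 | 102 7-9 | 101 9-11 | 103 11-13 | 104 13-15 | 105 15-17 | 106 17-19 | 102 19-21 | 101 21-22 | 103 22-24 | 104 24-25 | 105 25-27 | 106 27-29 | 102 29-31 | 103 31-33 | 105 33-35 | 106 35-36 | 102 36-38 | 105 38-41 |
Completion: 101=22  102=38  103=33  104=25  105=41  106=36
Waiting times: 101=15, 102=27, 103=23, 104=17, 105=24, 106=22
Average waiting = (15+27+23+17+24+22) / 6 = 128/6 = 21.33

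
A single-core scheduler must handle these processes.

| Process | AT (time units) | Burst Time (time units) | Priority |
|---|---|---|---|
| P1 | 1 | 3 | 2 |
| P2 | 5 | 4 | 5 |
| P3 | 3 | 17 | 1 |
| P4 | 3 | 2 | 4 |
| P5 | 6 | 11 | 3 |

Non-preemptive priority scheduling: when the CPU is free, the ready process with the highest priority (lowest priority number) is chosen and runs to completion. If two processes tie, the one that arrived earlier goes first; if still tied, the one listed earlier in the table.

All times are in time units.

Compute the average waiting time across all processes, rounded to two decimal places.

Schedule: | idle 0-1 | P1 1-4 | P3 4-21 | P5 21-32 | P4 32-34 | P2 34-38 |
Completion: P1=4  P2=38  P3=21  P4=34  P5=32
Turnaround (C−A): P1=3  P2=33  P3=18  P4=31  P5=26
Waiting times: P1=0, P2=29, P3=1, P4=29, P5=15
Average waiting = (0+29+1+29+15) / 5 = 74/5 = 14.80

14.80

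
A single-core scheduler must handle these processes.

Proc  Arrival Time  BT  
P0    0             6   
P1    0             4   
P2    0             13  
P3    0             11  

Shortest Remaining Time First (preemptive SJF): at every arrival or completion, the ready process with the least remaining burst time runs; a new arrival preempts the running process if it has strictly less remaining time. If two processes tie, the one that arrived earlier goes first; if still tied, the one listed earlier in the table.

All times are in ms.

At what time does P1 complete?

4

Gantt: | P1 0-4 | P0 4-10 | P3 10-21 | P2 21-34 |
Completion: P0=10  P1=4  P2=34  P3=21
Turnaround (C−A): P0=10  P1=4  P2=34  P3=21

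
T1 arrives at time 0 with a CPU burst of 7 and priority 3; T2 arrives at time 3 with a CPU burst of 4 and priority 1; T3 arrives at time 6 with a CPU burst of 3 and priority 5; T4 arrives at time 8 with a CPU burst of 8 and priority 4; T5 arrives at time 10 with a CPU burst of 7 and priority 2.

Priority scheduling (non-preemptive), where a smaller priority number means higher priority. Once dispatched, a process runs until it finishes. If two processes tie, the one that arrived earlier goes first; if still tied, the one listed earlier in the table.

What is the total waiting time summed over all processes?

Timeline: | T1 0-7 | T2 7-11 | T5 11-18 | T4 18-26 | T3 26-29 |
Completion: T1=7  T2=11  T3=29  T4=26  T5=18
Waiting = turnaround − burst: T1=0, T2=4, T3=20, T4=10, T5=1
Total waiting = 0 + 4 + 20 + 10 + 1 = 35

35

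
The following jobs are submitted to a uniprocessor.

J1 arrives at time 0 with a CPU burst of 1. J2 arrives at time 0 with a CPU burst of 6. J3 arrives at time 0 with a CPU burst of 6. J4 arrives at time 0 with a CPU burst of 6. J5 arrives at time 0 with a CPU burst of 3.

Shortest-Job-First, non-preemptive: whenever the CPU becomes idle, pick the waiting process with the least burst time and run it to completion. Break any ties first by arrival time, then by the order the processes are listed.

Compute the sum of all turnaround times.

Schedule: | J1 0-1 | J5 1-4 | J2 4-10 | J3 10-16 | J4 16-22 |
Completion: J1=1  J2=10  J3=16  J4=22  J5=4
Turnaround (C−A): J1=1  J2=10  J3=16  J4=22  J5=4
Turnaround = completion − arrival: J1=1, J2=10, J3=16, J4=22, J5=4
Total turnaround = 1 + 10 + 16 + 22 + 4 = 53

53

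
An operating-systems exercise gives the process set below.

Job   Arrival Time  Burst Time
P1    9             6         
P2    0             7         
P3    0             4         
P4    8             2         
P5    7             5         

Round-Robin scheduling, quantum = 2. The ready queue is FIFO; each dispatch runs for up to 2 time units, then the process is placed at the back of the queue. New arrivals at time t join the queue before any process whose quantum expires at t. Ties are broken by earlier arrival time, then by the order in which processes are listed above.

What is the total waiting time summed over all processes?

Gantt: | P2 0-2 | P3 2-4 | P2 4-6 | P3 6-8 | P2 8-10 | P5 10-12 | P4 12-14 | P1 14-16 | P2 16-17 | P5 17-19 | P1 19-21 | P5 21-22 | P1 22-24 |
Completion: P1=24  P2=17  P3=8  P4=14  P5=22
Turnaround (C−A): P1=15  P2=17  P3=8  P4=6  P5=15
Waiting = turnaround − burst: P1=9, P2=10, P3=4, P4=4, P5=10
Total waiting = 9 + 10 + 4 + 4 + 10 = 37

37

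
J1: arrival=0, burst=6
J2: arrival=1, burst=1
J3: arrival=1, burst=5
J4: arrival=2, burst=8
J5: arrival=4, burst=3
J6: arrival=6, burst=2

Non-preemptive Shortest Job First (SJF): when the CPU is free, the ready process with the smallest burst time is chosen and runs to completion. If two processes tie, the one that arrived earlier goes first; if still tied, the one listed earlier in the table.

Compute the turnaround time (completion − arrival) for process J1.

6

Schedule: | J1 0-6 | J2 6-7 | J6 7-9 | J5 9-12 | J3 12-17 | J4 17-25 |
Completion: J1=6  J2=7  J3=17  J4=25  J5=12  J6=9
Turnaround (C−A): J1=6  J2=6  J3=16  J4=23  J5=8  J6=3
Turnaround(J1) = completion − arrival = 6 − 0 = 6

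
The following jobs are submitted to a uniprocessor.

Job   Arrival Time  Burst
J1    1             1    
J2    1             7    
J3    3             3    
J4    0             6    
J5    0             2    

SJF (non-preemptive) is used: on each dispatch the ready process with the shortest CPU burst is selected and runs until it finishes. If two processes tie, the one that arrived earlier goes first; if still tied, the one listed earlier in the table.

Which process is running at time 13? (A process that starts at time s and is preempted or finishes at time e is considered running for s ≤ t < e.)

Schedule: | J5 0-2 | J1 2-3 | J3 3-6 | J4 6-12 | J2 12-19 |
Completion: J1=3  J2=19  J3=6  J4=12  J5=2

J2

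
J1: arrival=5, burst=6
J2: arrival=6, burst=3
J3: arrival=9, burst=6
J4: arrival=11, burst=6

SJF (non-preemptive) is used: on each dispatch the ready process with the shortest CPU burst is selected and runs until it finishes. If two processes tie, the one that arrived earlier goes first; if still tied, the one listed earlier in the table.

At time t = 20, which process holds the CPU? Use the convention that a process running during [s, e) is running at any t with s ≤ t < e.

J4

Timeline: | idle 0-5 | J1 5-11 | J2 11-14 | J3 14-20 | J4 20-26 |
Completion: J1=11  J2=14  J3=20  J4=26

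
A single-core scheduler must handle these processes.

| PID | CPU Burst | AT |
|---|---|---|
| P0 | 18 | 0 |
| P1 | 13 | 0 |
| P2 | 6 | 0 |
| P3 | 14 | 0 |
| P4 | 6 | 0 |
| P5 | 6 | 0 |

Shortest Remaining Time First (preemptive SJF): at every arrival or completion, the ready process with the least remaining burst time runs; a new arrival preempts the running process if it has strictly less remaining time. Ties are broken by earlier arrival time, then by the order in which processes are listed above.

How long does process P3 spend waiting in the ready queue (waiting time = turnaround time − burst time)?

Gantt: | P2 0-6 | P4 6-12 | P5 12-18 | P1 18-31 | P3 31-45 | P0 45-63 |
Completion: P0=63  P1=31  P2=6  P3=45  P4=12  P5=18
Turnaround (C−A): P0=63  P1=31  P2=6  P3=45  P4=12  P5=18
Waiting(P3) = turnaround − burst = 45 − 14 = 31

31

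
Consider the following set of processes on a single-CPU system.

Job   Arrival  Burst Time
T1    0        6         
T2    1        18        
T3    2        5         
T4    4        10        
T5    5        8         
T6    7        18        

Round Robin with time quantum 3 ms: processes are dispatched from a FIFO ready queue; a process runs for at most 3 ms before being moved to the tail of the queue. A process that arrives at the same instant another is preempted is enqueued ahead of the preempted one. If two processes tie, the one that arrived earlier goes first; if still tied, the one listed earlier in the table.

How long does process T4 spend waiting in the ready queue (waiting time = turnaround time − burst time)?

Schedule: | T1 0-3 | T2 3-6 | T3 6-9 | T1 9-12 | T4 12-15 | T5 15-18 | T2 18-21 | T6 21-24 | T3 24-26 | T4 26-29 | T5 29-32 | T2 32-35 | T6 35-38 | T4 38-41 | T5 41-43 | T2 43-46 | T6 46-49 | T4 49-50 | T2 50-53 | T6 53-56 | T2 56-59 | T6 59-65 |
Completion: T1=12  T2=59  T3=26  T4=50  T5=43  T6=65
Waiting(T4) = turnaround − burst = 46 − 10 = 36

36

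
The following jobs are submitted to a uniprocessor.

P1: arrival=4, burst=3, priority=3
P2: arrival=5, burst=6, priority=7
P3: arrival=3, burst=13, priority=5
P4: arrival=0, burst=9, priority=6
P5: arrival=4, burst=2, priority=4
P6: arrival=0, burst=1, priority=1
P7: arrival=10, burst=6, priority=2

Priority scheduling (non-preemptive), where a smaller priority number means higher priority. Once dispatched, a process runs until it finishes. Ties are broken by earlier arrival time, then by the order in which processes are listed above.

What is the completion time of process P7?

16

Gantt: | P6 0-1 | P4 1-10 | P7 10-16 | P1 16-19 | P5 19-21 | P3 21-34 | P2 34-40 |
Completion: P1=19  P2=40  P3=34  P4=10  P5=21  P6=1  P7=16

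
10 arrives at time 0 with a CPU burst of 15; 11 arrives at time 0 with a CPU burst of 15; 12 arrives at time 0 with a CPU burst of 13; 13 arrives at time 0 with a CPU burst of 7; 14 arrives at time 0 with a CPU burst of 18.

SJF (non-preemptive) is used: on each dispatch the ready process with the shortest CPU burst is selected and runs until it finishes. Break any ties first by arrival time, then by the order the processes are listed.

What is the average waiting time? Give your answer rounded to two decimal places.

22.40

Gantt: | 13 0-7 | 12 7-20 | 10 20-35 | 11 35-50 | 14 50-68 |
Completion: 10=35  11=50  12=20  13=7  14=68
Turnaround (C−A): 10=35  11=50  12=20  13=7  14=68
Waiting times: 10=20, 11=35, 12=7, 13=0, 14=50
Average waiting = (20+35+7+0+50) / 5 = 112/5 = 22.40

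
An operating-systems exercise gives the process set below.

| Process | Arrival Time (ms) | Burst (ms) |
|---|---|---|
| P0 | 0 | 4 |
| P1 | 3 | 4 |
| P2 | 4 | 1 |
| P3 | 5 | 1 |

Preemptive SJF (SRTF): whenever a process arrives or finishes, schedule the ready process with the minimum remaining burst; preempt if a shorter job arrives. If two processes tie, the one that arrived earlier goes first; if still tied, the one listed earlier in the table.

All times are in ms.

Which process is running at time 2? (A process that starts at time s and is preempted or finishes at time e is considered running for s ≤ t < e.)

P0

Timeline: | P0 0-4 | P2 4-5 | P3 5-6 | P1 6-10 |
Completion: P0=4  P1=10  P2=5  P3=6
Turnaround (C−A): P0=4  P1=7  P2=1  P3=1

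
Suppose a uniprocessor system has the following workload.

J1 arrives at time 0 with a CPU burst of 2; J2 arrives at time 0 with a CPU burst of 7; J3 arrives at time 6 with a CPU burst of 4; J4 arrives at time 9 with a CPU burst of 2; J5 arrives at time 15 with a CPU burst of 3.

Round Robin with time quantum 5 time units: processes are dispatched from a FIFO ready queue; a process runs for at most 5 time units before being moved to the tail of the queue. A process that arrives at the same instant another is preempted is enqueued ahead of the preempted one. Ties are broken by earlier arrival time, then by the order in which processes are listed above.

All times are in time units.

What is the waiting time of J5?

0

Gantt: | J1 0-2 | J2 2-7 | J3 7-11 | J2 11-13 | J4 13-15 | J5 15-18 |
Completion: J1=2  J2=13  J3=11  J4=15  J5=18
Waiting(J5) = turnaround − burst = 3 − 3 = 0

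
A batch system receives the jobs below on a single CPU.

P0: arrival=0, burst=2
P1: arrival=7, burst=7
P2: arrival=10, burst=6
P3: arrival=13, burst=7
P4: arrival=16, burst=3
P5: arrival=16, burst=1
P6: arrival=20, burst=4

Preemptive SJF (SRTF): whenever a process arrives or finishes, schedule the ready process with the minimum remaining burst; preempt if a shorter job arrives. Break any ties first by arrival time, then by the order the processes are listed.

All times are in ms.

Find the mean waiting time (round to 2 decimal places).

Schedule: | P0 0-2 | idle 2-7 | P1 7-14 | P2 14-16 | P5 16-17 | P4 17-20 | P2 20-24 | P6 24-28 | P3 28-35 |
Completion: P0=2  P1=14  P2=24  P3=35  P4=20  P5=17  P6=28
Turnaround (C−A): P0=2  P1=7  P2=14  P3=22  P4=4  P5=1  P6=8
Waiting times: P0=0, P1=0, P2=8, P3=15, P4=1, P5=0, P6=4
Average waiting = (0+0+8+15+1+0+4) / 7 = 28/7 = 4.00

4.00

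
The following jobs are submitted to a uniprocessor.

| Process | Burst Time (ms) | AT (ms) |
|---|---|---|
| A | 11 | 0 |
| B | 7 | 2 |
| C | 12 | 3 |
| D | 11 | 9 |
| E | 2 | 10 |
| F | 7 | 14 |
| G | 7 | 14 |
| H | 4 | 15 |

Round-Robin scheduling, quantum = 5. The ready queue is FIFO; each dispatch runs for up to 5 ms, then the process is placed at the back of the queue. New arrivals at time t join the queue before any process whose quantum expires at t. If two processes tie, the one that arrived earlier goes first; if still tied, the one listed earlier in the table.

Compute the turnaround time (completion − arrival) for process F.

42

Schedule: | A 0-5 | B 5-10 | C 10-15 | A 15-20 | D 20-25 | E 25-27 | B 27-29 | F 29-34 | G 34-39 | H 39-43 | C 43-48 | A 48-49 | D 49-54 | F 54-56 | G 56-58 | C 58-60 | D 60-61 |
Completion: A=49  B=29  C=60  D=61  E=27  F=56  G=58  H=43
Turnaround(F) = completion − arrival = 56 − 14 = 42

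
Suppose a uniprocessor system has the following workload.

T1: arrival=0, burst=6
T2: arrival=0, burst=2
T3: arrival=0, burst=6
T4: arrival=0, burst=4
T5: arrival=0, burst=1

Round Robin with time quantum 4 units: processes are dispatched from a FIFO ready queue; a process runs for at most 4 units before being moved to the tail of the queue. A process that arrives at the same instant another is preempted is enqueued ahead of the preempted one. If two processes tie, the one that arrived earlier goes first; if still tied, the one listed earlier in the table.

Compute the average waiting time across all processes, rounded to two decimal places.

Schedule: | T1 0-4 | T2 4-6 | T3 6-10 | T4 10-14 | T5 14-15 | T1 15-17 | T3 17-19 |
Completion: T1=17  T2=6  T3=19  T4=14  T5=15
Turnaround (C−A): T1=17  T2=6  T3=19  T4=14  T5=15
Waiting times: T1=11, T2=4, T3=13, T4=10, T5=14
Average waiting = (11+4+13+10+14) / 5 = 52/5 = 10.40

10.40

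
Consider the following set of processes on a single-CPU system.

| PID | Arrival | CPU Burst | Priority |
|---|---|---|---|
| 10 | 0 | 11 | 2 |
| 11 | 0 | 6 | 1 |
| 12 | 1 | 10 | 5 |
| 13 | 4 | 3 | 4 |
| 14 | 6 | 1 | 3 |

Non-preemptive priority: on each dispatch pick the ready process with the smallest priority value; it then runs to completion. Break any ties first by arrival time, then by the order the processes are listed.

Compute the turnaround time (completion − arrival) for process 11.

6

Gantt: | 11 0-6 | 10 6-17 | 14 17-18 | 13 18-21 | 12 21-31 |
Completion: 10=17  11=6  12=31  13=21  14=18
Turnaround(11) = completion − arrival = 6 − 0 = 6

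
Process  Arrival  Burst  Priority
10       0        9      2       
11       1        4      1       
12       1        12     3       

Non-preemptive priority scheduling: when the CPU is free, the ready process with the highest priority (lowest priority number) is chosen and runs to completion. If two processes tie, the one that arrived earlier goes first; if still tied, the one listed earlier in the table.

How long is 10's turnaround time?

9

Gantt: | 10 0-9 | 11 9-13 | 12 13-25 |
Completion: 10=9  11=13  12=25
Turnaround (C−A): 10=9  11=12  12=24
Turnaround(10) = completion − arrival = 9 − 0 = 9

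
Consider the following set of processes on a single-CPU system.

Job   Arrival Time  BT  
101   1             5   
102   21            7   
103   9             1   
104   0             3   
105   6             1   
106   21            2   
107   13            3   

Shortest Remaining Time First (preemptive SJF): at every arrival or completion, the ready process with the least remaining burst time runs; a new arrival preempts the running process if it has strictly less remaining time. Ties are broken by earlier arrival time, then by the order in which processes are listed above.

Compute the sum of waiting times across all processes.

5

Timeline: | 104 0-3 | 101 3-6 | 105 6-7 | 101 7-9 | 103 9-10 | idle 10-13 | 107 13-16 | idle 16-21 | 106 21-23 | 102 23-30 |
Completion: 101=9  102=30  103=10  104=3  105=7  106=23  107=16
Waiting = turnaround − burst: 101=3, 102=2, 103=0, 104=0, 105=0, 106=0, 107=0
Total waiting = 3 + 2 + 0 + 0 + 0 + 0 + 0 = 5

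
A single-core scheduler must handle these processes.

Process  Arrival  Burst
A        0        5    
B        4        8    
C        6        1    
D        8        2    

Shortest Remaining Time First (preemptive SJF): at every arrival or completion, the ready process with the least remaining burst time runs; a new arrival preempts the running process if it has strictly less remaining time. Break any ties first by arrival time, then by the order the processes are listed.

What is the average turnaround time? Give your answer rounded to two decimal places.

5.00

Schedule: | A 0-5 | B 5-6 | C 6-7 | B 7-8 | D 8-10 | B 10-16 |
Completion: A=5  B=16  C=7  D=10
Turnaround times: A=5, B=12, C=1, D=2
Average turnaround = (5+12+1+2) / 4 = 20/4 = 5.00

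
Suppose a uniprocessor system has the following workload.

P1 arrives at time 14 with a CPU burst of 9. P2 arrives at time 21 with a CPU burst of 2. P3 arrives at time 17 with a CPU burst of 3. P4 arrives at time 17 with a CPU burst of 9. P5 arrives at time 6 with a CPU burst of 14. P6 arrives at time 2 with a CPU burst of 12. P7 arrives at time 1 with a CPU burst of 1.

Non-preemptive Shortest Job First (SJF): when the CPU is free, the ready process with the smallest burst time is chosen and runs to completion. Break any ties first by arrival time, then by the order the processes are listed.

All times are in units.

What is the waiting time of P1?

Schedule: | idle 0-1 | P7 1-2 | P6 2-14 | P1 14-23 | P2 23-25 | P3 25-28 | P4 28-37 | P5 37-51 |
Completion: P1=23  P2=25  P3=28  P4=37  P5=51  P6=14  P7=2
Turnaround (C−A): P1=9  P2=4  P3=11  P4=20  P5=45  P6=12  P7=1
Waiting(P1) = turnaround − burst = 9 − 9 = 0

0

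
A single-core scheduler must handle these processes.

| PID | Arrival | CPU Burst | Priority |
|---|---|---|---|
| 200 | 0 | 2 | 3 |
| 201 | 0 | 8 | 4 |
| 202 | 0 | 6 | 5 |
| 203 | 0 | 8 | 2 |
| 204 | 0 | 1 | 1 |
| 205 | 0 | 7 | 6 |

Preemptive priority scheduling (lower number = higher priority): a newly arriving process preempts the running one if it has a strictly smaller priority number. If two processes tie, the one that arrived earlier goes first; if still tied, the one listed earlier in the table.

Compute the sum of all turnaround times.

97

Timeline: | 204 0-1 | 203 1-9 | 200 9-11 | 201 11-19 | 202 19-25 | 205 25-32 |
Completion: 200=11  201=19  202=25  203=9  204=1  205=32
Turnaround = completion − arrival: 200=11, 201=19, 202=25, 203=9, 204=1, 205=32
Total turnaround = 11 + 19 + 25 + 9 + 1 + 32 = 97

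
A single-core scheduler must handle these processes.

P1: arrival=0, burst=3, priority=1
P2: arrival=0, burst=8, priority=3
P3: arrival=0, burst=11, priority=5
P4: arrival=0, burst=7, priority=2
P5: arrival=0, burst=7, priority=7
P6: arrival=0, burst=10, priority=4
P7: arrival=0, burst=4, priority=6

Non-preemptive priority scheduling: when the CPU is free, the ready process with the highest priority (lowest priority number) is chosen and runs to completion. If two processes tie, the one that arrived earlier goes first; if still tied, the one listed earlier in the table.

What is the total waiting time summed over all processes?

Schedule: | P1 0-3 | P4 3-10 | P2 10-18 | P6 18-28 | P3 28-39 | P7 39-43 | P5 43-50 |
Completion: P1=3  P2=18  P3=39  P4=10  P5=50  P6=28  P7=43
Turnaround (C−A): P1=3  P2=18  P3=39  P4=10  P5=50  P6=28  P7=43
Waiting = turnaround − burst: P1=0, P2=10, P3=28, P4=3, P5=43, P6=18, P7=39
Total waiting = 0 + 10 + 28 + 3 + 43 + 18 + 39 = 141

141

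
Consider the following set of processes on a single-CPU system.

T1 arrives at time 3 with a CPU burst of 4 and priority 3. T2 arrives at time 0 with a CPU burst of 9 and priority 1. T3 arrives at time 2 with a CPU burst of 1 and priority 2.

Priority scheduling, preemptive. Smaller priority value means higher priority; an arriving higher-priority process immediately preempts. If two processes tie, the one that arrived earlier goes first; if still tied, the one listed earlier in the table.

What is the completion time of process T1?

14

Gantt: | T2 0-9 | T3 9-10 | T1 10-14 |
Completion: T1=14  T2=9  T3=10
Turnaround (C−A): T1=11  T2=9  T3=8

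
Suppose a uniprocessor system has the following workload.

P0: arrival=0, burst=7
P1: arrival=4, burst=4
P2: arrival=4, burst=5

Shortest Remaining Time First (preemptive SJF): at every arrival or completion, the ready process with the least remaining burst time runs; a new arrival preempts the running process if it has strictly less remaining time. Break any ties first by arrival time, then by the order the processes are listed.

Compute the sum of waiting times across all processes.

10

Schedule: | P0 0-7 | P1 7-11 | P2 11-16 |
Completion: P0=7  P1=11  P2=16
Waiting = turnaround − burst: P0=0, P1=3, P2=7
Total waiting = 0 + 3 + 7 = 10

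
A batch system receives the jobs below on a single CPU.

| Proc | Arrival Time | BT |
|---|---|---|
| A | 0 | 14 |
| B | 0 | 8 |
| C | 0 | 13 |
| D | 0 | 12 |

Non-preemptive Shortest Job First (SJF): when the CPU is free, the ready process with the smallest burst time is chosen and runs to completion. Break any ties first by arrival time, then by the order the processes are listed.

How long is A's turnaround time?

Gantt: | B 0-8 | D 8-20 | C 20-33 | A 33-47 |
Completion: A=47  B=8  C=33  D=20
Turnaround (C−A): A=47  B=8  C=33  D=20
Turnaround(A) = completion − arrival = 47 − 0 = 47

47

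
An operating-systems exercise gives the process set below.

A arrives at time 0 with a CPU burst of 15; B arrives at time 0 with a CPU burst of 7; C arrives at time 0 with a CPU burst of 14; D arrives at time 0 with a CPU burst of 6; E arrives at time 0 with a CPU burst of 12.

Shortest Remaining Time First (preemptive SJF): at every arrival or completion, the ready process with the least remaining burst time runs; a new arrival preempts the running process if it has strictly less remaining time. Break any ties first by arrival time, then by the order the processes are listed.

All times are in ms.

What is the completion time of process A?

54

Schedule: | D 0-6 | B 6-13 | E 13-25 | C 25-39 | A 39-54 |
Completion: A=54  B=13  C=39  D=6  E=25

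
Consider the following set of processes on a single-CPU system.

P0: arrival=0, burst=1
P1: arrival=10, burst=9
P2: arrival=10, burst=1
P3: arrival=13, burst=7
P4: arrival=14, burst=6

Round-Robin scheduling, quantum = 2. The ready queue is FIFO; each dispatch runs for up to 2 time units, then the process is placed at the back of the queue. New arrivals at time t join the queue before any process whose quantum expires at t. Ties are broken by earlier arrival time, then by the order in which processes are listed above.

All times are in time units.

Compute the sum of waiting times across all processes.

Timeline: | P0 0-1 | idle 1-10 | P1 10-12 | P2 12-13 | P1 13-15 | P3 15-17 | P4 17-19 | P1 19-21 | P3 21-23 | P4 23-25 | P1 25-27 | P3 27-29 | P4 29-31 | P1 31-32 | P3 32-33 |
Completion: P0=1  P1=32  P2=13  P3=33  P4=31
Waiting = turnaround − burst: P0=0, P1=13, P2=2, P3=13, P4=11
Total waiting = 0 + 13 + 2 + 13 + 11 = 39

39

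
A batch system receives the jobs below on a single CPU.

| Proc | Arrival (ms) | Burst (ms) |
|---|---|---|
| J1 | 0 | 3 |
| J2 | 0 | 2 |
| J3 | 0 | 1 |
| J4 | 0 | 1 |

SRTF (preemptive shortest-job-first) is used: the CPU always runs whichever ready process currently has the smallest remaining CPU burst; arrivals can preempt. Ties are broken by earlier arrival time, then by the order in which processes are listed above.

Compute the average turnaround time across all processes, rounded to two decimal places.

Gantt: | J3 0-1 | J4 1-2 | J2 2-4 | J1 4-7 |
Completion: J1=7  J2=4  J3=1  J4=2
Turnaround times: J1=7, J2=4, J3=1, J4=2
Average turnaround = (7+4+1+2) / 4 = 14/4 = 3.50

3.50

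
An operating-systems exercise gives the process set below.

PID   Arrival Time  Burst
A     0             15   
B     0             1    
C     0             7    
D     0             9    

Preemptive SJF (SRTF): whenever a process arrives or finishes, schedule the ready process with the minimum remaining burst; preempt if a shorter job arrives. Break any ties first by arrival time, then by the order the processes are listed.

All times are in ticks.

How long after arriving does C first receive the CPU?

1

Timeline: | B 0-1 | C 1-8 | D 8-17 | A 17-32 |
Completion: A=32  B=1  C=8  D=17
Turnaround (C−A): A=32  B=1  C=8  D=17
Response(C) = first start − arrival = 1 − 0 = 1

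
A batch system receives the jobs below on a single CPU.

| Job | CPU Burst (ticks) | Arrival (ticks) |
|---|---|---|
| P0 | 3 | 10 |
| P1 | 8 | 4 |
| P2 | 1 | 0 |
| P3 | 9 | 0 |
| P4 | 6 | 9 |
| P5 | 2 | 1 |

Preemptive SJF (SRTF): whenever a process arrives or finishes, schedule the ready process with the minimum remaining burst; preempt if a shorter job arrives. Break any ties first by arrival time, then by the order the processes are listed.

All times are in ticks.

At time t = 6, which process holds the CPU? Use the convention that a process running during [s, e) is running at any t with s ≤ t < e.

P3

Schedule: | P2 0-1 | P5 1-3 | P3 3-12 | P0 12-15 | P4 15-21 | P1 21-29 |
Completion: P0=15  P1=29  P2=1  P3=12  P4=21  P5=3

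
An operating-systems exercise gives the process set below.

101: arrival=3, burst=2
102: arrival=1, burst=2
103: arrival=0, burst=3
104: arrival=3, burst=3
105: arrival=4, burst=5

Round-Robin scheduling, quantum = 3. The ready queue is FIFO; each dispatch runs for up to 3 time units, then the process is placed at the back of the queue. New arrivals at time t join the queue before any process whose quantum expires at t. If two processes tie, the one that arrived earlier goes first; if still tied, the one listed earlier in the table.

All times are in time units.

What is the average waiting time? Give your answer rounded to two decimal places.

2.80

Timeline: | 103 0-3 | 102 3-5 | 101 5-7 | 104 7-10 | 105 10-15 |
Completion: 101=7  102=5  103=3  104=10  105=15
Turnaround (C−A): 101=4  102=4  103=3  104=7  105=11
Waiting times: 101=2, 102=2, 103=0, 104=4, 105=6
Average waiting = (2+2+0+4+6) / 5 = 14/5 = 2.80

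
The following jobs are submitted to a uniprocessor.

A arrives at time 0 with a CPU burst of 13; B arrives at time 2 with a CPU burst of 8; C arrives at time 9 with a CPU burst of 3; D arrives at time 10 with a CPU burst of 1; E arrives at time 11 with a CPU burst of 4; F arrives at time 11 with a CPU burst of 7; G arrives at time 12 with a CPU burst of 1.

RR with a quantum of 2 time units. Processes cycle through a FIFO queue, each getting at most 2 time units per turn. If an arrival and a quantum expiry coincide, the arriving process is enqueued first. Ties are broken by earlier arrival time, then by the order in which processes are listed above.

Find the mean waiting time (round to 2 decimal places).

Schedule: | A 0-2 | B 2-4 | A 4-6 | B 6-8 | A 8-10 | B 10-12 | C 12-14 | D 14-15 | A 15-17 | E 17-19 | F 19-21 | G 21-22 | B 22-24 | C 24-25 | A 25-27 | E 27-29 | F 29-31 | A 31-33 | F 33-35 | A 35-36 | F 36-37 |
Completion: A=36  B=24  C=25  D=15  E=29  F=37  G=22
Turnaround (C−A): A=36  B=22  C=16  D=5  E=18  F=26  G=10
Waiting times: A=23, B=14, C=13, D=4, E=14, F=19, G=9
Average waiting = (23+14+13+4+14+19+9) / 7 = 96/7 = 13.71

13.71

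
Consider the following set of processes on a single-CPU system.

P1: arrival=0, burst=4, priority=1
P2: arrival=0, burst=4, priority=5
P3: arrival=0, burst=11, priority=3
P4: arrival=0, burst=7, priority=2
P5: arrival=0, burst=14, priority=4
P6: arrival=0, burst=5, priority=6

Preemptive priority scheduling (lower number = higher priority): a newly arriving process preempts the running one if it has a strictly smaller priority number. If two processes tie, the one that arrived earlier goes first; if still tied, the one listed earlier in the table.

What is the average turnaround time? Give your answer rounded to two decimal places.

26.33

Timeline: | P1 0-4 | P4 4-11 | P3 11-22 | P5 22-36 | P2 36-40 | P6 40-45 |
Completion: P1=4  P2=40  P3=22  P4=11  P5=36  P6=45
Turnaround (C−A): P1=4  P2=40  P3=22  P4=11  P5=36  P6=45
Turnaround times: P1=4, P2=40, P3=22, P4=11, P5=36, P6=45
Average turnaround = (4+40+22+11+36+45) / 6 = 158/6 = 26.33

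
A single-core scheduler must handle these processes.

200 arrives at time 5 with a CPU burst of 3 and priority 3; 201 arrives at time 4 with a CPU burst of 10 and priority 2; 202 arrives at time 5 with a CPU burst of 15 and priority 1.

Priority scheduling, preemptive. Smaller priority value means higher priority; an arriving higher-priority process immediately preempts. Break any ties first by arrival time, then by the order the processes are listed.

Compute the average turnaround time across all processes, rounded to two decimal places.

22.33

Timeline: | idle 0-4 | 201 4-5 | 202 5-20 | 201 20-29 | 200 29-32 |
Completion: 200=32  201=29  202=20
Turnaround times: 200=27, 201=25, 202=15
Average turnaround = (27+25+15) / 3 = 67/3 = 22.33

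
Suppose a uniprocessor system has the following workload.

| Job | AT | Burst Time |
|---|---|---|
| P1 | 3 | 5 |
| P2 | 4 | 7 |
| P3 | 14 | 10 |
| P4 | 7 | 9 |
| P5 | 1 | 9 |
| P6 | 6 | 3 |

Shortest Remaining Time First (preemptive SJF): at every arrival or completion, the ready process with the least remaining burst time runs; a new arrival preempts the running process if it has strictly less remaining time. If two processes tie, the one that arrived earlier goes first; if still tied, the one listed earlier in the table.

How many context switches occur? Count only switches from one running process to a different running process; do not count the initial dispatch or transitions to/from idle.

Schedule: | idle 0-1 | P5 1-3 | P1 3-8 | P6 8-11 | P5 11-18 | P2 18-25 | P4 25-34 | P3 34-44 |
Completion: P1=8  P2=25  P3=44  P4=34  P5=18  P6=11
Turnaround (C−A): P1=5  P2=21  P3=30  P4=27  P5=17  P6=5

6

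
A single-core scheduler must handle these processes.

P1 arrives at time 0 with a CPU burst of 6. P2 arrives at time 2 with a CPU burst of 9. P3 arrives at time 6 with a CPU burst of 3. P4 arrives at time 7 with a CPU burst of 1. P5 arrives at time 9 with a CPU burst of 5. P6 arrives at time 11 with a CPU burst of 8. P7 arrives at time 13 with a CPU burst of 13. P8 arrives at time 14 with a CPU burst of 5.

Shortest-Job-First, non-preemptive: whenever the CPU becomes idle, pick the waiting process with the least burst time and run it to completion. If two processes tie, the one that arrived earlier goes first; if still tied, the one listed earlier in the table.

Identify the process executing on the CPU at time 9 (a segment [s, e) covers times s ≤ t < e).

Timeline: | P1 0-6 | P3 6-9 | P4 9-10 | P5 10-15 | P8 15-20 | P6 20-28 | P2 28-37 | P7 37-50 |
Completion: P1=6  P2=37  P3=9  P4=10  P5=15  P6=28  P7=50  P8=20

P4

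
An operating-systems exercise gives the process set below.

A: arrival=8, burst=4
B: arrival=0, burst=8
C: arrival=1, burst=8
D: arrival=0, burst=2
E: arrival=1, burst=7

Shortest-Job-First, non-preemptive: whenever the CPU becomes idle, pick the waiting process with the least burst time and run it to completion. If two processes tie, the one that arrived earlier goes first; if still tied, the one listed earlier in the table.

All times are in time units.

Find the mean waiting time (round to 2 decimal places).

Schedule: | D 0-2 | E 2-9 | A 9-13 | B 13-21 | C 21-29 |
Completion: A=13  B=21  C=29  D=2  E=9
Turnaround (C−A): A=5  B=21  C=28  D=2  E=8
Waiting times: A=1, B=13, C=20, D=0, E=1
Average waiting = (1+13+20+0+1) / 5 = 35/5 = 7.00

7.00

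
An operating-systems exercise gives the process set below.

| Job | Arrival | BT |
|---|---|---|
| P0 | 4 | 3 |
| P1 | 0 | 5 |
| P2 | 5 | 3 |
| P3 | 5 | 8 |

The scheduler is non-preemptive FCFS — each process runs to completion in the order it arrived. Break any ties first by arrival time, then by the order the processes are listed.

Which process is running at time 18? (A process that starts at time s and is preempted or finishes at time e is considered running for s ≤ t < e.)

P3

Schedule: | P1 0-5 | P0 5-8 | P2 8-11 | P3 11-19 |
Completion: P0=8  P1=5  P2=11  P3=19
Turnaround (C−A): P0=4  P1=5  P2=6  P3=14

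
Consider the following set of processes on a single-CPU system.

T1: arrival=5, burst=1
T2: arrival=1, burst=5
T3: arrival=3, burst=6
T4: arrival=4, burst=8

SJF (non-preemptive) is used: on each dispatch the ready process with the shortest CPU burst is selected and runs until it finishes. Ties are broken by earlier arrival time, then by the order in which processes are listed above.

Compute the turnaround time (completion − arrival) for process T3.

Schedule: | idle 0-1 | T2 1-6 | T1 6-7 | T3 7-13 | T4 13-21 |
Completion: T1=7  T2=6  T3=13  T4=21
Turnaround(T3) = completion − arrival = 13 − 3 = 10

10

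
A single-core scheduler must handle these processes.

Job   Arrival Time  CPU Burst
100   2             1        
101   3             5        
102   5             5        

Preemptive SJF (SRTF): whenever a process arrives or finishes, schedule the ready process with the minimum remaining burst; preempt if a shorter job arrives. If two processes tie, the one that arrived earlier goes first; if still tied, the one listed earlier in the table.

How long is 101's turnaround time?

Gantt: | idle 0-2 | 100 2-3 | 101 3-8 | 102 8-13 |
Completion: 100=3  101=8  102=13
Turnaround(101) = completion − arrival = 8 − 3 = 5

5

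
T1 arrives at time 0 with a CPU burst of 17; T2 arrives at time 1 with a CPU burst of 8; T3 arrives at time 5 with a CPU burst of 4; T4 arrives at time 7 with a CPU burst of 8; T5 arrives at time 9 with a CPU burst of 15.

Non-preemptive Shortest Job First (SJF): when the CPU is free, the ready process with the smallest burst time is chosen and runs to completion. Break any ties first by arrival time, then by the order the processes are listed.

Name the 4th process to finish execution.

T4

Gantt: | T1 0-17 | T3 17-21 | T2 21-29 | T4 29-37 | T5 37-52 |
Completion: T1=17  T2=29  T3=21  T4=37  T5=52
Turnaround (C−A): T1=17  T2=28  T3=16  T4=30  T5=43
Finish order: T1 → T3 → T2 → T4 → T5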